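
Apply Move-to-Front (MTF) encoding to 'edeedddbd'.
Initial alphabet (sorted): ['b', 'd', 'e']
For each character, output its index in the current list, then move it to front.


MTF encoding:
'e': index 2 in ['b', 'd', 'e'] -> ['e', 'b', 'd']
'd': index 2 in ['e', 'b', 'd'] -> ['d', 'e', 'b']
'e': index 1 in ['d', 'e', 'b'] -> ['e', 'd', 'b']
'e': index 0 in ['e', 'd', 'b'] -> ['e', 'd', 'b']
'd': index 1 in ['e', 'd', 'b'] -> ['d', 'e', 'b']
'd': index 0 in ['d', 'e', 'b'] -> ['d', 'e', 'b']
'd': index 0 in ['d', 'e', 'b'] -> ['d', 'e', 'b']
'b': index 2 in ['d', 'e', 'b'] -> ['b', 'd', 'e']
'd': index 1 in ['b', 'd', 'e'] -> ['d', 'b', 'e']


Output: [2, 2, 1, 0, 1, 0, 0, 2, 1]


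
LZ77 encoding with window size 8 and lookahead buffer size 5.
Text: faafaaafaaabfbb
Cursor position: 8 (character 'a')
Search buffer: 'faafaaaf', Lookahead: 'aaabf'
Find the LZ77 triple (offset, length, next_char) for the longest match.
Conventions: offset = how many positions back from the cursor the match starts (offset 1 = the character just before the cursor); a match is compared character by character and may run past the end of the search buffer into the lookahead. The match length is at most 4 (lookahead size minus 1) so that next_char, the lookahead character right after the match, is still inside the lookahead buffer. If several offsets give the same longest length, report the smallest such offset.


Try each offset into the search buffer:
  offset=1 (pos 7, char 'f'): match length 0
  offset=2 (pos 6, char 'a'): match length 1
  offset=3 (pos 5, char 'a'): match length 2
  offset=4 (pos 4, char 'a'): match length 3
  offset=5 (pos 3, char 'f'): match length 0
  offset=6 (pos 2, char 'a'): match length 1
  offset=7 (pos 1, char 'a'): match length 2
  offset=8 (pos 0, char 'f'): match length 0
Longest match has length 3 at offset 4.
next_char = character at position 8 + 3 = 11 -> 'b'

Best match: offset=4, length=3 (matching 'aaa' starting at position 4)
LZ77 triple: (4, 3, 'b')


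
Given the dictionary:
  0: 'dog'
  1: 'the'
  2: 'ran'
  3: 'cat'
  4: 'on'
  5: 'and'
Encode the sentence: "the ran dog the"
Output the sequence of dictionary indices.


Look up each word in the dictionary:
  'the' -> 1
  'ran' -> 2
  'dog' -> 0
  'the' -> 1

Encoded: [1, 2, 0, 1]


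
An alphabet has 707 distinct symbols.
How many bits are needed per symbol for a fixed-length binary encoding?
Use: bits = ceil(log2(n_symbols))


log2(707) = 9.4656
Bracket: 2^9 = 512 < 707 <= 2^10 = 1024
So ceil(log2(707)) = 10

bits = ceil(log2(707)) = ceil(9.4656) = 10 bits


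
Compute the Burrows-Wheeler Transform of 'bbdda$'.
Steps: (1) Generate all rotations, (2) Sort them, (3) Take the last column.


Rotations (sorted):
  0: $bbdda -> last char: a
  1: a$bbdd -> last char: d
  2: bbdda$ -> last char: $
  3: bdda$b -> last char: b
  4: da$bbd -> last char: d
  5: dda$bb -> last char: b


BWT = ad$bdb


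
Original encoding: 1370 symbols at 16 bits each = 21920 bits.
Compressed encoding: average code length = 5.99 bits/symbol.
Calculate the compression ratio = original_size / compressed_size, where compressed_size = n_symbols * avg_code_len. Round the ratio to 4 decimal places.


original_size = n_symbols * orig_bits = 1370 * 16 = 21920 bits
compressed_size = n_symbols * avg_code_len = 1370 * 5.99 = 8206.3 bits
ratio = original_size / compressed_size = 21920 / 8206.3 = 2.6711

Compression ratio = 2.6711


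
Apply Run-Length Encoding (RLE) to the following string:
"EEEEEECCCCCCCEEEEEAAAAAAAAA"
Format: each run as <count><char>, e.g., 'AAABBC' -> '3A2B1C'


Scanning runs left to right:
  i=0: run of 'E' x 6 -> '6E'
  i=6: run of 'C' x 7 -> '7C'
  i=13: run of 'E' x 5 -> '5E'
  i=18: run of 'A' x 9 -> '9A'

RLE = 6E7C5E9A


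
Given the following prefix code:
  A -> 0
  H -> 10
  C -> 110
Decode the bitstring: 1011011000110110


Decoding step by step:
Bits 10 -> H
Bits 110 -> C
Bits 110 -> C
Bits 0 -> A
Bits 0 -> A
Bits 110 -> C
Bits 110 -> C


Decoded message: HCCAACC


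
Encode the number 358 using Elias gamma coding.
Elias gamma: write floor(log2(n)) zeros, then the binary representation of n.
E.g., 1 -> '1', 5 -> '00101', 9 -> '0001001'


num_bits = floor(log2(358)) + 1 = 9
leading_zeros = num_bits - 1 = 8
binary(358) = 101100110

Elias gamma(358) = '00000000' + '101100110' = 00000000101100110 (17 bits)


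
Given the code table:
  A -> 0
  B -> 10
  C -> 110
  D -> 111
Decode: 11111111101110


Decoding:
111 -> D
111 -> D
111 -> D
0 -> A
111 -> D
0 -> A


Result: DDDADA


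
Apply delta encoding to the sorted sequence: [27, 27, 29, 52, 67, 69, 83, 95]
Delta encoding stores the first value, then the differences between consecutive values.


First value: 27
Deltas:
  27 - 27 = 0
  29 - 27 = 2
  52 - 29 = 23
  67 - 52 = 15
  69 - 67 = 2
  83 - 69 = 14
  95 - 83 = 12


Delta encoded: [27, 0, 2, 23, 15, 2, 14, 12]


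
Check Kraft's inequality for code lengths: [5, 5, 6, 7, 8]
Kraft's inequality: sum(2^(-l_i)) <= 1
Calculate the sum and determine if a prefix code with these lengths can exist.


Sum = 2^(-5) + 2^(-5) + 2^(-6) + 2^(-7) + 2^(-8)
    = 0.03125 + 0.03125 + 0.015625 + 0.0078125 + 0.00390625
    = 23/256 = 0.08984375
Since 0.08984375 <= 1, Kraft's inequality IS satisfied.
A prefix code with these lengths CAN exist.

Kraft sum = 0.08984375. Satisfied.


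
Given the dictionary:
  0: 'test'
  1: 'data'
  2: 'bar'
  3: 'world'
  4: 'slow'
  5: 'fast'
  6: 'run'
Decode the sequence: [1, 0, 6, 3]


Look up each index in the dictionary:
  1 -> 'data'
  0 -> 'test'
  6 -> 'run'
  3 -> 'world'

Decoded: "data test run world"


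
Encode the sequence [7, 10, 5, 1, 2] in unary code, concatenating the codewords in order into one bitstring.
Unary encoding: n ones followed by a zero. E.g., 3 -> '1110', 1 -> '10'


Encode each number as n ones followed by a terminating 0:
  7 -> 11111110 (8 bits)
  10 -> 11111111110 (11 bits)
  5 -> 111110 (6 bits)
  1 -> 10 (2 bits)
  2 -> 110 (3 bits)
Total length = 8 + 11 + 6 + 2 + 3 = 30 bits.

Unary([7, 10, 5, 1, 2]) = 111111101111111111011111010110 (30 bits)


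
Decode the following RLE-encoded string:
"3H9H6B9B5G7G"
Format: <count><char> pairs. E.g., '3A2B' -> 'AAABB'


Expanding each <count><char> pair:
  3H -> 'HHH'
  9H -> 'HHHHHHHHH'
  6B -> 'BBBBBB'
  9B -> 'BBBBBBBBB'
  5G -> 'GGGGG'
  7G -> 'GGGGGGG'

Decoded = HHHHHHHHHHHHBBBBBBBBBBBBBBBGGGGGGGGGGGG


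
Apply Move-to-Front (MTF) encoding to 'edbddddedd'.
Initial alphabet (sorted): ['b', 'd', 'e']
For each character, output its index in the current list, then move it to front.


MTF encoding:
'e': index 2 in ['b', 'd', 'e'] -> ['e', 'b', 'd']
'd': index 2 in ['e', 'b', 'd'] -> ['d', 'e', 'b']
'b': index 2 in ['d', 'e', 'b'] -> ['b', 'd', 'e']
'd': index 1 in ['b', 'd', 'e'] -> ['d', 'b', 'e']
'd': index 0 in ['d', 'b', 'e'] -> ['d', 'b', 'e']
'd': index 0 in ['d', 'b', 'e'] -> ['d', 'b', 'e']
'd': index 0 in ['d', 'b', 'e'] -> ['d', 'b', 'e']
'e': index 2 in ['d', 'b', 'e'] -> ['e', 'd', 'b']
'd': index 1 in ['e', 'd', 'b'] -> ['d', 'e', 'b']
'd': index 0 in ['d', 'e', 'b'] -> ['d', 'e', 'b']


Output: [2, 2, 2, 1, 0, 0, 0, 2, 1, 0]


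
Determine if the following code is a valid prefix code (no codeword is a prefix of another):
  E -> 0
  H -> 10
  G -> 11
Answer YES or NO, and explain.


Checking each pair (does one codeword prefix another?):
  E='0' vs H='10': no prefix
  E='0' vs G='11': no prefix
  H='10' vs E='0': no prefix
  H='10' vs G='11': no prefix
  G='11' vs E='0': no prefix
  G='11' vs H='10': no prefix
No violation found over all pairs.

YES -- this is a valid prefix code. No codeword is a prefix of any other codeword.


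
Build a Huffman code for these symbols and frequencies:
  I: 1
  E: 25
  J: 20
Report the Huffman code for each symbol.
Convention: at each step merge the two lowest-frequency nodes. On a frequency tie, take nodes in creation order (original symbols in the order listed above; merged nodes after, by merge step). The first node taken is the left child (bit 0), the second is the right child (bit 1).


Huffman tree construction:
Step 1: Merge I(1) + J(20) = 21
Step 2: Merge (I+J)(21) + E(25) = 46
Read each symbol's code off the tree from the root (left child = 0, right child = 1).

Codes:
  I: 00 (length 2)
  E: 1 (length 1)
  J: 01 (length 2)
Average code length: 67/46 = 1.4565 bits/symbol


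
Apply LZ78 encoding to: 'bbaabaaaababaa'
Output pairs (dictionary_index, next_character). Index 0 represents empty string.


LZ78 encoding steps:
Dictionary: {0: ''}
Step 1: w='' (idx 0), next='b' -> output (0, 'b'), add 'b' as idx 1
Step 2: w='b' (idx 1), next='a' -> output (1, 'a'), add 'ba' as idx 2
Step 3: w='' (idx 0), next='a' -> output (0, 'a'), add 'a' as idx 3
Step 4: w='ba' (idx 2), next='a' -> output (2, 'a'), add 'baa' as idx 4
Step 5: w='a' (idx 3), next='a' -> output (3, 'a'), add 'aa' as idx 5
Step 6: w='ba' (idx 2), next='b' -> output (2, 'b'), add 'bab' as idx 6
Step 7: w='aa' (idx 5), end of input -> output (5, '')


Encoded: [(0, 'b'), (1, 'a'), (0, 'a'), (2, 'a'), (3, 'a'), (2, 'b'), (5, '')]


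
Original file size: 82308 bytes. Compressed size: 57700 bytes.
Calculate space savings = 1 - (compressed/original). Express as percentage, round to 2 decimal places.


ratio = compressed/original = 57700/82308 = 0.701025
savings = 1 - ratio = 1 - 0.701025 = 0.298975
as a percentage: 0.298975 * 100 = 29.9%

Space savings = 1 - 57700/82308 = 29.9%


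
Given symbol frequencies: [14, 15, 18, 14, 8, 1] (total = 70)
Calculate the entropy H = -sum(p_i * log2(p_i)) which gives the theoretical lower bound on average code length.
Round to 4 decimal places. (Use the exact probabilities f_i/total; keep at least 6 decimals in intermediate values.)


Per-symbol terms -p_i * log2(p_i) with p_i = f_i/70:
  p = 14/70 = 0.200000: log2(p) = -2.321928, -p*log2(p) = 0.464386
  p = 15/70 = 0.214286: log2(p) = -2.222392, -p*log2(p) = 0.476227
  p = 18/70 = 0.257143: log2(p) = -1.959358, -p*log2(p) = 0.503835
  p = 14/70 = 0.200000: log2(p) = -2.321928, -p*log2(p) = 0.464386
  p = 8/70 = 0.114286: log2(p) = -3.129283, -p*log2(p) = 0.357632
  p = 1/70 = 0.014286: log2(p) = -6.129283, -p*log2(p) = 0.087561
H = 0.464386 + 0.476227 + 0.503835 + 0.464386 + 0.357632 + 0.087561 = 2.354027

H = 2.354 bits/symbol


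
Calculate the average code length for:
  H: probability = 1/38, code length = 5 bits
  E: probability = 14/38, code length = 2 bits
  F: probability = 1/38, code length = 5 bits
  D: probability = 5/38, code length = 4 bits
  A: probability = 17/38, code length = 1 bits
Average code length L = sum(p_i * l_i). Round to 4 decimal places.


Weighted contributions p_i * l_i:
  H: (1/38) * 5 = 5/38
  E: (14/38) * 2 = 28/38
  F: (1/38) * 5 = 5/38
  D: (5/38) * 4 = 20/38
  A: (17/38) * 1 = 17/38
Sum = (5 + 28 + 5 + 20 + 17)/38 = 75/38

L = 75/38 = 1.9737 bits/symbol


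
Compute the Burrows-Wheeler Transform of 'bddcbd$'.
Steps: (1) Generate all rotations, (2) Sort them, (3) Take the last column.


Rotations (sorted):
  0: $bddcbd -> last char: d
  1: bd$bddc -> last char: c
  2: bddcbd$ -> last char: $
  3: cbd$bdd -> last char: d
  4: d$bddcb -> last char: b
  5: dcbd$bd -> last char: d
  6: ddcbd$b -> last char: b


BWT = dc$dbdb


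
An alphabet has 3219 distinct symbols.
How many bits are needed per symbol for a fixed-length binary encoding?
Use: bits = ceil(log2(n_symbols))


log2(3219) = 11.6524
Bracket: 2^11 = 2048 < 3219 <= 2^12 = 4096
So ceil(log2(3219)) = 12

bits = ceil(log2(3219)) = ceil(11.6524) = 12 bits


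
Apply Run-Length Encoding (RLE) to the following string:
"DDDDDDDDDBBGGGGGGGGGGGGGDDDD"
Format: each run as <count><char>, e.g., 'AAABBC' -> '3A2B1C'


Scanning runs left to right:
  i=0: run of 'D' x 9 -> '9D'
  i=9: run of 'B' x 2 -> '2B'
  i=11: run of 'G' x 13 -> '13G'
  i=24: run of 'D' x 4 -> '4D'

RLE = 9D2B13G4D


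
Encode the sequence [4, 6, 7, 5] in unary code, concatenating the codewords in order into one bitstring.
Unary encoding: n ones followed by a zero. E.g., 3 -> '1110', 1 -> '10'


Encode each number as n ones followed by a terminating 0:
  4 -> 11110 (5 bits)
  6 -> 1111110 (7 bits)
  7 -> 11111110 (8 bits)
  5 -> 111110 (6 bits)
Total length = 5 + 7 + 8 + 6 = 26 bits.

Unary([4, 6, 7, 5]) = 11110111111011111110111110 (26 bits)


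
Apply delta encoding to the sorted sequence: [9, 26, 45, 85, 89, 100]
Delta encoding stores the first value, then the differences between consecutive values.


First value: 9
Deltas:
  26 - 9 = 17
  45 - 26 = 19
  85 - 45 = 40
  89 - 85 = 4
  100 - 89 = 11


Delta encoded: [9, 17, 19, 40, 4, 11]


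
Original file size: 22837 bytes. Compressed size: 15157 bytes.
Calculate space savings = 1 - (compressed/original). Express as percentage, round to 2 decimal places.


ratio = compressed/original = 15157/22837 = 0.663704
savings = 1 - ratio = 1 - 0.663704 = 0.336296
as a percentage: 0.336296 * 100 = 33.63%

Space savings = 1 - 15157/22837 = 33.63%


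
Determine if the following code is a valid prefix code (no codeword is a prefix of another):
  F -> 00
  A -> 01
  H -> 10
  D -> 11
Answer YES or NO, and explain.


Checking each pair (does one codeword prefix another?):
  F='00' vs A='01': no prefix
  F='00' vs H='10': no prefix
  F='00' vs D='11': no prefix
  A='01' vs F='00': no prefix
  A='01' vs H='10': no prefix
  A='01' vs D='11': no prefix
  H='10' vs F='00': no prefix
  H='10' vs A='01': no prefix
  H='10' vs D='11': no prefix
  D='11' vs F='00': no prefix
  D='11' vs A='01': no prefix
  D='11' vs H='10': no prefix
No violation found over all pairs.

YES -- this is a valid prefix code. No codeword is a prefix of any other codeword.


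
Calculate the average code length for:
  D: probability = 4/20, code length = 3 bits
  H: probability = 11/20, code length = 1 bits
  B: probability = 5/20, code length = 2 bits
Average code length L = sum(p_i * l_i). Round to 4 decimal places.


Weighted contributions p_i * l_i:
  D: (4/20) * 3 = 12/20
  H: (11/20) * 1 = 11/20
  B: (5/20) * 2 = 10/20
Sum = (12 + 11 + 10)/20 = 33/20

L = 33/20 = 1.6500 bits/symbol


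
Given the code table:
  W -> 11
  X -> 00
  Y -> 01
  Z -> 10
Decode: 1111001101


Decoding:
11 -> W
11 -> W
00 -> X
11 -> W
01 -> Y


Result: WWXWY


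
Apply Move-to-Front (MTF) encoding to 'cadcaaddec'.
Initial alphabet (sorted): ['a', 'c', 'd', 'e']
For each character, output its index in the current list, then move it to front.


MTF encoding:
'c': index 1 in ['a', 'c', 'd', 'e'] -> ['c', 'a', 'd', 'e']
'a': index 1 in ['c', 'a', 'd', 'e'] -> ['a', 'c', 'd', 'e']
'd': index 2 in ['a', 'c', 'd', 'e'] -> ['d', 'a', 'c', 'e']
'c': index 2 in ['d', 'a', 'c', 'e'] -> ['c', 'd', 'a', 'e']
'a': index 2 in ['c', 'd', 'a', 'e'] -> ['a', 'c', 'd', 'e']
'a': index 0 in ['a', 'c', 'd', 'e'] -> ['a', 'c', 'd', 'e']
'd': index 2 in ['a', 'c', 'd', 'e'] -> ['d', 'a', 'c', 'e']
'd': index 0 in ['d', 'a', 'c', 'e'] -> ['d', 'a', 'c', 'e']
'e': index 3 in ['d', 'a', 'c', 'e'] -> ['e', 'd', 'a', 'c']
'c': index 3 in ['e', 'd', 'a', 'c'] -> ['c', 'e', 'd', 'a']


Output: [1, 1, 2, 2, 2, 0, 2, 0, 3, 3]


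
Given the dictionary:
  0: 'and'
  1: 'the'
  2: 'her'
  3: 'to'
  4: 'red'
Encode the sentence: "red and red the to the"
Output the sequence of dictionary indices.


Look up each word in the dictionary:
  'red' -> 4
  'and' -> 0
  'red' -> 4
  'the' -> 1
  'to' -> 3
  'the' -> 1

Encoded: [4, 0, 4, 1, 3, 1]


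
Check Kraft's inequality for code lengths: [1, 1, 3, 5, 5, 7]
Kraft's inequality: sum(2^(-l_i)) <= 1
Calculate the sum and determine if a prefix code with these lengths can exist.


Sum = 2^(-1) + 2^(-1) + 2^(-3) + 2^(-5) + 2^(-5) + 2^(-7)
    = 0.5 + 0.5 + 0.125 + 0.03125 + 0.03125 + 0.0078125
    = 153/128 = 1.1953125
Since 1.1953125 > 1, Kraft's inequality is NOT satisfied.
A prefix code with these lengths CANNOT exist.

Kraft sum = 1.1953125. Not satisfied.


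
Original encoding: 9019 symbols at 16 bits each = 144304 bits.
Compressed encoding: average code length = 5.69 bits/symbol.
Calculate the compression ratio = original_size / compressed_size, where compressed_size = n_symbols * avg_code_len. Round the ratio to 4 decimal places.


original_size = n_symbols * orig_bits = 9019 * 16 = 144304 bits
compressed_size = n_symbols * avg_code_len = 9019 * 5.69 = 51318.11 bits
ratio = original_size / compressed_size = 144304 / 51318.11 = 2.812

Compression ratio = 2.812


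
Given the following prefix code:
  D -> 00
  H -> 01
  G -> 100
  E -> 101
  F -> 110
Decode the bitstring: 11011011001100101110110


Decoding step by step:
Bits 110 -> F
Bits 110 -> F
Bits 110 -> F
Bits 01 -> H
Bits 100 -> G
Bits 101 -> E
Bits 110 -> F
Bits 110 -> F


Decoded message: FFFHGEFF


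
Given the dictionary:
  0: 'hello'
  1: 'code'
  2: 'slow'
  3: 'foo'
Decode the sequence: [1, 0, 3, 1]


Look up each index in the dictionary:
  1 -> 'code'
  0 -> 'hello'
  3 -> 'foo'
  1 -> 'code'

Decoded: "code hello foo code"


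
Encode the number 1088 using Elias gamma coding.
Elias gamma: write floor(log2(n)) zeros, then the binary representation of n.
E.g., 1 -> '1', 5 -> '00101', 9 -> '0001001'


num_bits = floor(log2(1088)) + 1 = 11
leading_zeros = num_bits - 1 = 10
binary(1088) = 10001000000

Elias gamma(1088) = '0000000000' + '10001000000' = 000000000010001000000 (21 bits)


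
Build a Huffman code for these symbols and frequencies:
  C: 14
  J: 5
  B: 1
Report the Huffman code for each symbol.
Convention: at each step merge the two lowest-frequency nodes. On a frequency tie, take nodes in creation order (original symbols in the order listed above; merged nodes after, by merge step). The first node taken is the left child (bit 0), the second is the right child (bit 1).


Huffman tree construction:
Step 1: Merge B(1) + J(5) = 6
Step 2: Merge (B+J)(6) + C(14) = 20
Read each symbol's code off the tree from the root (left child = 0, right child = 1).

Codes:
  C: 1 (length 1)
  J: 01 (length 2)
  B: 00 (length 2)
Average code length: 26/20 = 1.3000 bits/symbol


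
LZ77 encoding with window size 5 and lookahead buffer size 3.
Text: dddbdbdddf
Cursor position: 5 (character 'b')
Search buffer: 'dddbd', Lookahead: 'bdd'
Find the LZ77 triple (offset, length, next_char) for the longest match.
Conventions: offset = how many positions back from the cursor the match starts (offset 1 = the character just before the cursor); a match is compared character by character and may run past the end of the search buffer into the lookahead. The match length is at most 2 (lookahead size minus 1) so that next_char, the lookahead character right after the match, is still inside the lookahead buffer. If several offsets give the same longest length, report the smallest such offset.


Try each offset into the search buffer:
  offset=1 (pos 4, char 'd'): match length 0
  offset=2 (pos 3, char 'b'): match length 2
  offset=3 (pos 2, char 'd'): match length 0
  offset=4 (pos 1, char 'd'): match length 0
  offset=5 (pos 0, char 'd'): match length 0
Longest match has length 2 at offset 2.
next_char = character at position 5 + 2 = 7 -> 'd'

Best match: offset=2, length=2 (matching 'bd' starting at position 3)
LZ77 triple: (2, 2, 'd')


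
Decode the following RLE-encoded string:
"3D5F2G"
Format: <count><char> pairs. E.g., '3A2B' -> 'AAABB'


Expanding each <count><char> pair:
  3D -> 'DDD'
  5F -> 'FFFFF'
  2G -> 'GG'

Decoded = DDDFFFFFGG


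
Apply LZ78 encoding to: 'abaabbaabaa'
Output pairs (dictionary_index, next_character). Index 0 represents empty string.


LZ78 encoding steps:
Dictionary: {0: ''}
Step 1: w='' (idx 0), next='a' -> output (0, 'a'), add 'a' as idx 1
Step 2: w='' (idx 0), next='b' -> output (0, 'b'), add 'b' as idx 2
Step 3: w='a' (idx 1), next='a' -> output (1, 'a'), add 'aa' as idx 3
Step 4: w='b' (idx 2), next='b' -> output (2, 'b'), add 'bb' as idx 4
Step 5: w='aa' (idx 3), next='b' -> output (3, 'b'), add 'aab' as idx 5
Step 6: w='aa' (idx 3), end of input -> output (3, '')


Encoded: [(0, 'a'), (0, 'b'), (1, 'a'), (2, 'b'), (3, 'b'), (3, '')]


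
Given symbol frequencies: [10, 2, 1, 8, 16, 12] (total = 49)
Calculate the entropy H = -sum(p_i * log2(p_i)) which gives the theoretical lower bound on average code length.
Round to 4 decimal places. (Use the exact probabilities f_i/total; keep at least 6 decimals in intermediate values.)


Per-symbol terms -p_i * log2(p_i) with p_i = f_i/49:
  p = 10/49 = 0.204082: log2(p) = -2.292782, -p*log2(p) = 0.467915
  p = 2/49 = 0.040816: log2(p) = -4.614710, -p*log2(p) = 0.188356
  p = 1/49 = 0.020408: log2(p) = -5.614710, -p*log2(p) = 0.114586
  p = 8/49 = 0.163265: log2(p) = -2.614710, -p*log2(p) = 0.426891
  p = 16/49 = 0.326531: log2(p) = -1.614710, -p*log2(p) = 0.527252
  p = 12/49 = 0.244898: log2(p) = -2.029747, -p*log2(p) = 0.497081
H = 0.467915 + 0.188356 + 0.114586 + 0.426891 + 0.527252 + 0.497081 = 2.222081

H = 2.2221 bits/symbol


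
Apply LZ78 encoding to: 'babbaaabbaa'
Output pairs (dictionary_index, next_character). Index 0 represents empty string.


LZ78 encoding steps:
Dictionary: {0: ''}
Step 1: w='' (idx 0), next='b' -> output (0, 'b'), add 'b' as idx 1
Step 2: w='' (idx 0), next='a' -> output (0, 'a'), add 'a' as idx 2
Step 3: w='b' (idx 1), next='b' -> output (1, 'b'), add 'bb' as idx 3
Step 4: w='a' (idx 2), next='a' -> output (2, 'a'), add 'aa' as idx 4
Step 5: w='a' (idx 2), next='b' -> output (2, 'b'), add 'ab' as idx 5
Step 6: w='b' (idx 1), next='a' -> output (1, 'a'), add 'ba' as idx 6
Step 7: w='a' (idx 2), end of input -> output (2, '')


Encoded: [(0, 'b'), (0, 'a'), (1, 'b'), (2, 'a'), (2, 'b'), (1, 'a'), (2, '')]


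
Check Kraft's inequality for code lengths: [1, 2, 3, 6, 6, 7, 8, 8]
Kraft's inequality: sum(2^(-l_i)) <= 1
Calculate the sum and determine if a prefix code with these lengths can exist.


Sum = 2^(-1) + 2^(-2) + 2^(-3) + 2^(-6) + 2^(-6) + 2^(-7) + 2^(-8) + 2^(-8)
    = 0.5 + 0.25 + 0.125 + 0.015625 + 0.015625 + 0.0078125 + 0.00390625 + 0.00390625
    = 236/256 = 0.921875
Since 0.921875 <= 1, Kraft's inequality IS satisfied.
A prefix code with these lengths CAN exist.

Kraft sum = 0.921875. Satisfied.


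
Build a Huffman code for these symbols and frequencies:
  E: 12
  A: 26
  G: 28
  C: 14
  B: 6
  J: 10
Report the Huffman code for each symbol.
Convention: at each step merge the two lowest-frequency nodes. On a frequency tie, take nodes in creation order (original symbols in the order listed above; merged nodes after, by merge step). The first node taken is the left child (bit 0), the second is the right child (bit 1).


Huffman tree construction:
Step 1: Merge B(6) + J(10) = 16
Step 2: Merge E(12) + C(14) = 26
Step 3: Merge (B+J)(16) + A(26) = 42
Step 4: Merge (E+C)(26) + G(28) = 54
Step 5: Merge ((B+J)+A)(42) + ((E+C)+G)(54) = 96
Read each symbol's code off the tree from the root (left child = 0, right child = 1).

Codes:
  E: 100 (length 3)
  A: 01 (length 2)
  G: 11 (length 2)
  C: 101 (length 3)
  B: 000 (length 3)
  J: 001 (length 3)
Average code length: 234/96 = 2.4375 bits/symbol


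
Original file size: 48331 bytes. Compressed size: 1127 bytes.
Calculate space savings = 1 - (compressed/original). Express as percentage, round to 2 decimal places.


ratio = compressed/original = 1127/48331 = 0.023318
savings = 1 - ratio = 1 - 0.023318 = 0.976682
as a percentage: 0.976682 * 100 = 97.67%

Space savings = 1 - 1127/48331 = 97.67%


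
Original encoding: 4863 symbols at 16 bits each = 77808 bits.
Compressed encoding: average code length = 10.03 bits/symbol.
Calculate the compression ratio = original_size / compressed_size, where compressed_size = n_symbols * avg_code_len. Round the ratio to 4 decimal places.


original_size = n_symbols * orig_bits = 4863 * 16 = 77808 bits
compressed_size = n_symbols * avg_code_len = 4863 * 10.03 = 48775.89 bits
ratio = original_size / compressed_size = 77808 / 48775.89 = 1.5952

Compression ratio = 1.5952


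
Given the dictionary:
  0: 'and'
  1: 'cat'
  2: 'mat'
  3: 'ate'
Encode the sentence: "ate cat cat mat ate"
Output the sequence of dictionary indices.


Look up each word in the dictionary:
  'ate' -> 3
  'cat' -> 1
  'cat' -> 1
  'mat' -> 2
  'ate' -> 3

Encoded: [3, 1, 1, 2, 3]


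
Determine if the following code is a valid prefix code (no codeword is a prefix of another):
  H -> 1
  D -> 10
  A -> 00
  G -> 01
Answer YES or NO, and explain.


Checking each pair (does one codeword prefix another?):
  H='1' vs D='10': prefix -- VIOLATION

NO -- this is NOT a valid prefix code. H (1) is a prefix of D (10).


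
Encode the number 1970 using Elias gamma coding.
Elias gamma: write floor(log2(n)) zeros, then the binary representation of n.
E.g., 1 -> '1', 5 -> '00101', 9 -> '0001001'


num_bits = floor(log2(1970)) + 1 = 11
leading_zeros = num_bits - 1 = 10
binary(1970) = 11110110010

Elias gamma(1970) = '0000000000' + '11110110010' = 000000000011110110010 (21 bits)


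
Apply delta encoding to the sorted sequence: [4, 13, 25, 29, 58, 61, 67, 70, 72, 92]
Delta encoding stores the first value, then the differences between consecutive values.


First value: 4
Deltas:
  13 - 4 = 9
  25 - 13 = 12
  29 - 25 = 4
  58 - 29 = 29
  61 - 58 = 3
  67 - 61 = 6
  70 - 67 = 3
  72 - 70 = 2
  92 - 72 = 20


Delta encoded: [4, 9, 12, 4, 29, 3, 6, 3, 2, 20]


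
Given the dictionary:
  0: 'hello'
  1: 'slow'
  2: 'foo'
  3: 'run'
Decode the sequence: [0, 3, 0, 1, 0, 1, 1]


Look up each index in the dictionary:
  0 -> 'hello'
  3 -> 'run'
  0 -> 'hello'
  1 -> 'slow'
  0 -> 'hello'
  1 -> 'slow'
  1 -> 'slow'

Decoded: "hello run hello slow hello slow slow"


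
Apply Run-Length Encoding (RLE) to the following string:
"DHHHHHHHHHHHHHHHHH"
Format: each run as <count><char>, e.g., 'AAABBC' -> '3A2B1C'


Scanning runs left to right:
  i=0: run of 'D' x 1 -> '1D'
  i=1: run of 'H' x 17 -> '17H'

RLE = 1D17H


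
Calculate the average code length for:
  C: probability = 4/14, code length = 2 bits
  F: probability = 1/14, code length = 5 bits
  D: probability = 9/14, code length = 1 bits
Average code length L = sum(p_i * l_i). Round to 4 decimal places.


Weighted contributions p_i * l_i:
  C: (4/14) * 2 = 8/14
  F: (1/14) * 5 = 5/14
  D: (9/14) * 1 = 9/14
Sum = (8 + 5 + 9)/14 = 22/14

L = 22/14 = 1.5714 bits/symbol


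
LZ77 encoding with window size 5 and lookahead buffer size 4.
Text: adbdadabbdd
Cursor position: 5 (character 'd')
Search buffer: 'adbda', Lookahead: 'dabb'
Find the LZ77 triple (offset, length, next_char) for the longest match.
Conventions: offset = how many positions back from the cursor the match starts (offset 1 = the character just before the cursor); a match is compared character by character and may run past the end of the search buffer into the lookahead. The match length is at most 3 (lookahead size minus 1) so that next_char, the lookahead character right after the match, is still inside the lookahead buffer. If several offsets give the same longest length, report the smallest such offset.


Try each offset into the search buffer:
  offset=1 (pos 4, char 'a'): match length 0
  offset=2 (pos 3, char 'd'): match length 2
  offset=3 (pos 2, char 'b'): match length 0
  offset=4 (pos 1, char 'd'): match length 1
  offset=5 (pos 0, char 'a'): match length 0
Longest match has length 2 at offset 2.
next_char = character at position 5 + 2 = 7 -> 'b'

Best match: offset=2, length=2 (matching 'da' starting at position 3)
LZ77 triple: (2, 2, 'b')


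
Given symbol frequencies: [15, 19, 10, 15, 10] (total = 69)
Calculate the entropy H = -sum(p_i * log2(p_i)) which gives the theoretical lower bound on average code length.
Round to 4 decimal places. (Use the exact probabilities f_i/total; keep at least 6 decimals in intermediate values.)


Per-symbol terms -p_i * log2(p_i) with p_i = f_i/69:
  p = 15/69 = 0.217391: log2(p) = -2.201634, -p*log2(p) = 0.478616
  p = 19/69 = 0.275362: log2(p) = -1.860597, -p*log2(p) = 0.512338
  p = 10/69 = 0.144928: log2(p) = -2.786596, -p*log2(p) = 0.403855
  p = 15/69 = 0.217391: log2(p) = -2.201634, -p*log2(p) = 0.478616
  p = 10/69 = 0.144928: log2(p) = -2.786596, -p*log2(p) = 0.403855
H = 0.478616 + 0.512338 + 0.403855 + 0.478616 + 0.403855 = 2.277280

H = 2.2773 bits/symbol


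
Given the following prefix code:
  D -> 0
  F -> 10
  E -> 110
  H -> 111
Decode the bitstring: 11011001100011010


Decoding step by step:
Bits 110 -> E
Bits 110 -> E
Bits 0 -> D
Bits 110 -> E
Bits 0 -> D
Bits 0 -> D
Bits 110 -> E
Bits 10 -> F


Decoded message: EEDEDDEF


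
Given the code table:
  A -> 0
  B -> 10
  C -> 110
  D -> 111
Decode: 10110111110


Decoding:
10 -> B
110 -> C
111 -> D
110 -> C


Result: BCDC


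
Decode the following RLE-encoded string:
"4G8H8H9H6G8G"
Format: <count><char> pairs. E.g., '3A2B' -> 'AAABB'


Expanding each <count><char> pair:
  4G -> 'GGGG'
  8H -> 'HHHHHHHH'
  8H -> 'HHHHHHHH'
  9H -> 'HHHHHHHHH'
  6G -> 'GGGGGG'
  8G -> 'GGGGGGGG'

Decoded = GGGGHHHHHHHHHHHHHHHHHHHHHHHHHGGGGGGGGGGGGGG


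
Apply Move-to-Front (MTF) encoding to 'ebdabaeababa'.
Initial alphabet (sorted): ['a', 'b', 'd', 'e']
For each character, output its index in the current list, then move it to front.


MTF encoding:
'e': index 3 in ['a', 'b', 'd', 'e'] -> ['e', 'a', 'b', 'd']
'b': index 2 in ['e', 'a', 'b', 'd'] -> ['b', 'e', 'a', 'd']
'd': index 3 in ['b', 'e', 'a', 'd'] -> ['d', 'b', 'e', 'a']
'a': index 3 in ['d', 'b', 'e', 'a'] -> ['a', 'd', 'b', 'e']
'b': index 2 in ['a', 'd', 'b', 'e'] -> ['b', 'a', 'd', 'e']
'a': index 1 in ['b', 'a', 'd', 'e'] -> ['a', 'b', 'd', 'e']
'e': index 3 in ['a', 'b', 'd', 'e'] -> ['e', 'a', 'b', 'd']
'a': index 1 in ['e', 'a', 'b', 'd'] -> ['a', 'e', 'b', 'd']
'b': index 2 in ['a', 'e', 'b', 'd'] -> ['b', 'a', 'e', 'd']
'a': index 1 in ['b', 'a', 'e', 'd'] -> ['a', 'b', 'e', 'd']
'b': index 1 in ['a', 'b', 'e', 'd'] -> ['b', 'a', 'e', 'd']
'a': index 1 in ['b', 'a', 'e', 'd'] -> ['a', 'b', 'e', 'd']


Output: [3, 2, 3, 3, 2, 1, 3, 1, 2, 1, 1, 1]


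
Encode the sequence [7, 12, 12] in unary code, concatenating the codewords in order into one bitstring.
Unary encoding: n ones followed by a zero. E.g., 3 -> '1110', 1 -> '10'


Encode each number as n ones followed by a terminating 0:
  7 -> 11111110 (8 bits)
  12 -> 1111111111110 (13 bits)
  12 -> 1111111111110 (13 bits)
Total length = 8 + 13 + 13 = 34 bits.

Unary([7, 12, 12]) = 1111111011111111111101111111111110 (34 bits)


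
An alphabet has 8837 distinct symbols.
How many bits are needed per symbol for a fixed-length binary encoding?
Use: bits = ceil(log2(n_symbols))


log2(8837) = 13.1093
Bracket: 2^13 = 8192 < 8837 <= 2^14 = 16384
So ceil(log2(8837)) = 14

bits = ceil(log2(8837)) = ceil(13.1093) = 14 bits


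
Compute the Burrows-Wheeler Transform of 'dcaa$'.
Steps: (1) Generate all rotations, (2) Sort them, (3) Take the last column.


Rotations (sorted):
  0: $dcaa -> last char: a
  1: a$dca -> last char: a
  2: aa$dc -> last char: c
  3: caa$d -> last char: d
  4: dcaa$ -> last char: $


BWT = aacd$


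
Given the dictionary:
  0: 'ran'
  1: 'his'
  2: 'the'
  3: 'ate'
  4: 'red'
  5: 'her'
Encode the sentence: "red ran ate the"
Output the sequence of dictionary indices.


Look up each word in the dictionary:
  'red' -> 4
  'ran' -> 0
  'ate' -> 3
  'the' -> 2

Encoded: [4, 0, 3, 2]


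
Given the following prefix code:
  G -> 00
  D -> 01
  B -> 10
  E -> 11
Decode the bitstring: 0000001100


Decoding step by step:
Bits 00 -> G
Bits 00 -> G
Bits 00 -> G
Bits 11 -> E
Bits 00 -> G


Decoded message: GGGEG


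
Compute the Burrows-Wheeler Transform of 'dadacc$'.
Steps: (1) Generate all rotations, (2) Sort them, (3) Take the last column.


Rotations (sorted):
  0: $dadacc -> last char: c
  1: acc$dad -> last char: d
  2: adacc$d -> last char: d
  3: c$dadac -> last char: c
  4: cc$dada -> last char: a
  5: dacc$da -> last char: a
  6: dadacc$ -> last char: $


BWT = cddcaa$


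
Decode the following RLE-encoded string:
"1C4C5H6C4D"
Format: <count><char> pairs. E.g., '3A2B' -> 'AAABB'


Expanding each <count><char> pair:
  1C -> 'C'
  4C -> 'CCCC'
  5H -> 'HHHHH'
  6C -> 'CCCCCC'
  4D -> 'DDDD'

Decoded = CCCCCHHHHHCCCCCCDDDD


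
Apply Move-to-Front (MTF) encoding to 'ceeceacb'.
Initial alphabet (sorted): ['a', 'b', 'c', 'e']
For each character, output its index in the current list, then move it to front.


MTF encoding:
'c': index 2 in ['a', 'b', 'c', 'e'] -> ['c', 'a', 'b', 'e']
'e': index 3 in ['c', 'a', 'b', 'e'] -> ['e', 'c', 'a', 'b']
'e': index 0 in ['e', 'c', 'a', 'b'] -> ['e', 'c', 'a', 'b']
'c': index 1 in ['e', 'c', 'a', 'b'] -> ['c', 'e', 'a', 'b']
'e': index 1 in ['c', 'e', 'a', 'b'] -> ['e', 'c', 'a', 'b']
'a': index 2 in ['e', 'c', 'a', 'b'] -> ['a', 'e', 'c', 'b']
'c': index 2 in ['a', 'e', 'c', 'b'] -> ['c', 'a', 'e', 'b']
'b': index 3 in ['c', 'a', 'e', 'b'] -> ['b', 'c', 'a', 'e']


Output: [2, 3, 0, 1, 1, 2, 2, 3]


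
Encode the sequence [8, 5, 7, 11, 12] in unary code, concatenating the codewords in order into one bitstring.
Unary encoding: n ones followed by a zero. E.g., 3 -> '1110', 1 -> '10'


Encode each number as n ones followed by a terminating 0:
  8 -> 111111110 (9 bits)
  5 -> 111110 (6 bits)
  7 -> 11111110 (8 bits)
  11 -> 111111111110 (12 bits)
  12 -> 1111111111110 (13 bits)
Total length = 9 + 6 + 8 + 12 + 13 = 48 bits.

Unary([8, 5, 7, 11, 12]) = 111111110111110111111101111111111101111111111110 (48 bits)


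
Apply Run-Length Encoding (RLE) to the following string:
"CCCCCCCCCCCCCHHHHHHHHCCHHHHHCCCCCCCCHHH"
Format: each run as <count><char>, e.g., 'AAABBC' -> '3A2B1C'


Scanning runs left to right:
  i=0: run of 'C' x 13 -> '13C'
  i=13: run of 'H' x 8 -> '8H'
  i=21: run of 'C' x 2 -> '2C'
  i=23: run of 'H' x 5 -> '5H'
  i=28: run of 'C' x 8 -> '8C'
  i=36: run of 'H' x 3 -> '3H'

RLE = 13C8H2C5H8C3H


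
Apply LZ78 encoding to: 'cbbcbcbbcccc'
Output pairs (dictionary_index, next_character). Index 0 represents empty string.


LZ78 encoding steps:
Dictionary: {0: ''}
Step 1: w='' (idx 0), next='c' -> output (0, 'c'), add 'c' as idx 1
Step 2: w='' (idx 0), next='b' -> output (0, 'b'), add 'b' as idx 2
Step 3: w='b' (idx 2), next='c' -> output (2, 'c'), add 'bc' as idx 3
Step 4: w='bc' (idx 3), next='b' -> output (3, 'b'), add 'bcb' as idx 4
Step 5: w='bc' (idx 3), next='c' -> output (3, 'c'), add 'bcc' as idx 5
Step 6: w='c' (idx 1), next='c' -> output (1, 'c'), add 'cc' as idx 6


Encoded: [(0, 'c'), (0, 'b'), (2, 'c'), (3, 'b'), (3, 'c'), (1, 'c')]


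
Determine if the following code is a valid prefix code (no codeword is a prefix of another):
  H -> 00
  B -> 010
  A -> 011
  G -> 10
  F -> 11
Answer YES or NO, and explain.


Checking each pair (does one codeword prefix another?):
  H='00' vs B='010': no prefix
  H='00' vs A='011': no prefix
  H='00' vs G='10': no prefix
  H='00' vs F='11': no prefix
  B='010' vs H='00': no prefix
  B='010' vs A='011': no prefix
  B='010' vs G='10': no prefix
  B='010' vs F='11': no prefix
  A='011' vs H='00': no prefix
  A='011' vs B='010': no prefix
  A='011' vs G='10': no prefix
  A='011' vs F='11': no prefix
  G='10' vs H='00': no prefix
  G='10' vs B='010': no prefix
  G='10' vs A='011': no prefix
  G='10' vs F='11': no prefix
  F='11' vs H='00': no prefix
  F='11' vs B='010': no prefix
  F='11' vs A='011': no prefix
  F='11' vs G='10': no prefix
No violation found over all pairs.

YES -- this is a valid prefix code. No codeword is a prefix of any other codeword.


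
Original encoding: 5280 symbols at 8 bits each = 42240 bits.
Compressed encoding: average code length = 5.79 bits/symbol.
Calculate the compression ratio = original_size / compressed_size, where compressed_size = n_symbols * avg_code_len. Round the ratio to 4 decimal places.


original_size = n_symbols * orig_bits = 5280 * 8 = 42240 bits
compressed_size = n_symbols * avg_code_len = 5280 * 5.79 = 30571.2 bits
ratio = original_size / compressed_size = 42240 / 30571.2 = 1.3817

Compression ratio = 1.3817


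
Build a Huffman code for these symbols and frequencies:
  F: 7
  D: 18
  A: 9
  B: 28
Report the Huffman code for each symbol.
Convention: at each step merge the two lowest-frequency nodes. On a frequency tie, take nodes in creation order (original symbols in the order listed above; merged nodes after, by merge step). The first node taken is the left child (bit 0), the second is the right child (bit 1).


Huffman tree construction:
Step 1: Merge F(7) + A(9) = 16
Step 2: Merge (F+A)(16) + D(18) = 34
Step 3: Merge B(28) + ((F+A)+D)(34) = 62
Read each symbol's code off the tree from the root (left child = 0, right child = 1).

Codes:
  F: 100 (length 3)
  D: 11 (length 2)
  A: 101 (length 3)
  B: 0 (length 1)
Average code length: 112/62 = 1.8065 bits/symbol


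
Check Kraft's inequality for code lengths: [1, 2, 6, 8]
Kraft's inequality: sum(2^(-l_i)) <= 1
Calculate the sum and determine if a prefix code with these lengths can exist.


Sum = 2^(-1) + 2^(-2) + 2^(-6) + 2^(-8)
    = 0.5 + 0.25 + 0.015625 + 0.00390625
    = 197/256 = 0.76953125
Since 0.76953125 <= 1, Kraft's inequality IS satisfied.
A prefix code with these lengths CAN exist.

Kraft sum = 0.76953125. Satisfied.


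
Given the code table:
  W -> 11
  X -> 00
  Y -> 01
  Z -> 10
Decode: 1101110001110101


Decoding:
11 -> W
01 -> Y
11 -> W
00 -> X
01 -> Y
11 -> W
01 -> Y
01 -> Y


Result: WYWXYWYY


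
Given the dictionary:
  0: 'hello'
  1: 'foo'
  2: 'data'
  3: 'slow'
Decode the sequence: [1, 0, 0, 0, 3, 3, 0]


Look up each index in the dictionary:
  1 -> 'foo'
  0 -> 'hello'
  0 -> 'hello'
  0 -> 'hello'
  3 -> 'slow'
  3 -> 'slow'
  0 -> 'hello'

Decoded: "foo hello hello hello slow slow hello"


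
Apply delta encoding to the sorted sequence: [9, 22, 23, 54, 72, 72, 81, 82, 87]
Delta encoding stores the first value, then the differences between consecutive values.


First value: 9
Deltas:
  22 - 9 = 13
  23 - 22 = 1
  54 - 23 = 31
  72 - 54 = 18
  72 - 72 = 0
  81 - 72 = 9
  82 - 81 = 1
  87 - 82 = 5


Delta encoded: [9, 13, 1, 31, 18, 0, 9, 1, 5]


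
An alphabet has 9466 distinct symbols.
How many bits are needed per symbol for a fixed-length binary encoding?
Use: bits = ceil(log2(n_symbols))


log2(9466) = 13.2085
Bracket: 2^13 = 8192 < 9466 <= 2^14 = 16384
So ceil(log2(9466)) = 14

bits = ceil(log2(9466)) = ceil(13.2085) = 14 bits


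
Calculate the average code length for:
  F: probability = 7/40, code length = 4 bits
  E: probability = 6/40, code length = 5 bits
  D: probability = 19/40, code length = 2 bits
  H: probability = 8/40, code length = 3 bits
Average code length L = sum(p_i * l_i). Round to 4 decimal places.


Weighted contributions p_i * l_i:
  F: (7/40) * 4 = 28/40
  E: (6/40) * 5 = 30/40
  D: (19/40) * 2 = 38/40
  H: (8/40) * 3 = 24/40
Sum = (28 + 30 + 38 + 24)/40 = 120/40

L = 120/40 = 3.0000 bits/symbol


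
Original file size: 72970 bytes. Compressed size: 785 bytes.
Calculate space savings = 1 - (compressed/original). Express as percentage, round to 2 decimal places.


ratio = compressed/original = 785/72970 = 0.010758
savings = 1 - ratio = 1 - 0.010758 = 0.989242
as a percentage: 0.989242 * 100 = 98.92%

Space savings = 1 - 785/72970 = 98.92%


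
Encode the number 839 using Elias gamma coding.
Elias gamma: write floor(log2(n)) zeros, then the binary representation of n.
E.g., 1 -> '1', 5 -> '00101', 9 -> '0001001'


num_bits = floor(log2(839)) + 1 = 10
leading_zeros = num_bits - 1 = 9
binary(839) = 1101000111

Elias gamma(839) = '000000000' + '1101000111' = 0000000001101000111 (19 bits)


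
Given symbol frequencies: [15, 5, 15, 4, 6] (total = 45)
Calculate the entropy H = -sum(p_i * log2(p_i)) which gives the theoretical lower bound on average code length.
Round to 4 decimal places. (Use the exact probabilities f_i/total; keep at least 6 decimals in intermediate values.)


Per-symbol terms -p_i * log2(p_i) with p_i = f_i/45:
  p = 15/45 = 0.333333: log2(p) = -1.584963, -p*log2(p) = 0.528321
  p = 5/45 = 0.111111: log2(p) = -3.169925, -p*log2(p) = 0.352214
  p = 15/45 = 0.333333: log2(p) = -1.584963, -p*log2(p) = 0.528321
  p = 4/45 = 0.088889: log2(p) = -3.491853, -p*log2(p) = 0.310387
  p = 6/45 = 0.133333: log2(p) = -2.906891, -p*log2(p) = 0.387585
H = 0.528321 + 0.352214 + 0.528321 + 0.310387 + 0.387585 = 2.106828

H = 2.1068 bits/symbol
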